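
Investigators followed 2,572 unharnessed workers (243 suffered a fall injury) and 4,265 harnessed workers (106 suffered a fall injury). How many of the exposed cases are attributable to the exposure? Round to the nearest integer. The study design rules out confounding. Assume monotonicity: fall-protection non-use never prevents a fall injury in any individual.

p₁ = P(outcome | exposed) = 243/2572 = 0.094479
p₀ = P(outcome | unexposed) = 106/4265 = 0.024853
PN = (p₁ − p₀)/p₁ = (0.094479 − 0.024853) / 0.094479 ≈ 0.73694.
Attributable cases ≈ PN × (exposed cases) = 0.73694 × 243 ≈ 179.08.

about 179 cases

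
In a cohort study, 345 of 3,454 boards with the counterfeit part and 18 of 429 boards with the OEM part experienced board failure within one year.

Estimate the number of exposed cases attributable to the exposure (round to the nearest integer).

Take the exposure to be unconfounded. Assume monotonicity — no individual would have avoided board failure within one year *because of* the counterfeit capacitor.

p₁ = P(outcome | exposed) = 345/3454 = 0.099884
p₀ = P(outcome | unexposed) = 18/429 = 0.041958
PN = (p₁ − p₀)/p₁ = (0.099884 − 0.041958) / 0.099884 ≈ 0.57993.
Attributable cases ≈ PN × (exposed cases) = 0.57993 × 345 ≈ 200.08.

about 200 cases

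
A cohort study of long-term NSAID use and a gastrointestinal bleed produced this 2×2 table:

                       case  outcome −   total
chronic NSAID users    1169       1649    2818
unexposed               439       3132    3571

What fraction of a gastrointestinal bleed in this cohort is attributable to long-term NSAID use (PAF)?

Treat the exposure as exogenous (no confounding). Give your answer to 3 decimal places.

PAF ≈ 0.512

p₁ = P(outcome | exposed) = 1169/2818 = 0.41483
p₀ = P(outcome | unexposed) = 439/3571 = 0.12293
Exposure prevalence π = 2818/6389 = 0.44107; overall risk P(Y=1) = 0.25168.
Under exogeneity, PAF = [P(Y=1) − p₀]/P(Y=1).
PAF = (0.25168 − 0.12293) / 0.25168 ≈ 0.5115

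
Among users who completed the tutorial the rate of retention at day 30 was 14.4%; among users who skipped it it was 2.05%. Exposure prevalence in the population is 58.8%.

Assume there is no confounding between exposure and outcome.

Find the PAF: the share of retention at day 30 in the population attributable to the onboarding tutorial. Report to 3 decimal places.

p₁ = 0.144, p₀ = 0.0205.
Overall risk P(Y=1) = π·p₁ + (1−π)·p₀ = 0.588×0.144 + 0.412×0.0205 = 0.093118.
Under exogeneity, PAF = [P(Y=1) − p₀] / P(Y=1).
PAF = (0.093118 − 0.0205) / 0.093118 ≈ 0.7798

PAF ≈ 0.780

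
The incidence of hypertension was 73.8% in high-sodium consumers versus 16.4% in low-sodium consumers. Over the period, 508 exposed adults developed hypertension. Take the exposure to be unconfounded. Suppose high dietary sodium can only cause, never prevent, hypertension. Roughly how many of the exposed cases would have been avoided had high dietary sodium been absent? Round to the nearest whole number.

about 395 cases

p₁ = 0.738, p₀ = 0.164.
PN = (p₁ − p₀)/p₁ = (0.738 − 0.164) / 0.738 ≈ 0.77778.
Attributable cases ≈ PN × (exposed cases) = 0.77778 × 508 ≈ 395.11.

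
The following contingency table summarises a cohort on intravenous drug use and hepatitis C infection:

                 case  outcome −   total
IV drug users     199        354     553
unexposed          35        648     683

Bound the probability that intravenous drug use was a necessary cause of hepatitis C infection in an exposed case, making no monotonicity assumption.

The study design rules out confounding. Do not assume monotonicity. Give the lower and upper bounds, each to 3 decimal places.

p₁ = P(outcome | exposed) = 199/553 = 0.35986
p₀ = P(outcome | unexposed) = 35/683 = 0.051245
Under exogeneity alone the bounds on PN are max{0,(p₁−p₀)/p₁} ≤ PN ≤ min{1,(1−p₀)/p₁}.
  lower = (p₁ − p₀)/p₁ = 0.30861 / 0.35986 ≈ 0.8576
  upper = min{1, (1 − p₀)/p₁} = 0.94876 / 0.35986 ≈ 2.6365 → capped at 1

0.858 ≤ PN ≤ 1.000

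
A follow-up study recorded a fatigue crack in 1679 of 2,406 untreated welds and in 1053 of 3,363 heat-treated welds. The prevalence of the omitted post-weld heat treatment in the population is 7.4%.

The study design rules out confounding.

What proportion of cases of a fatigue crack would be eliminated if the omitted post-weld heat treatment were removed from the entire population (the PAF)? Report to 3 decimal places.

p₁ = P(outcome | exposed) = 1679/2406 = 0.69784
p₀ = P(outcome | unexposed) = 1053/3363 = 0.31311
Overall risk P(Y=1) = π·p₁ + (1−π)·p₀ = 0.074×0.69784 + 0.926×0.31311 = 0.34158.
Under exogeneity, PAF = [P(Y=1) − p₀] / P(Y=1).
PAF = (0.34158 − 0.31311) / 0.34158 ≈ 0.0833

PAF ≈ 0.083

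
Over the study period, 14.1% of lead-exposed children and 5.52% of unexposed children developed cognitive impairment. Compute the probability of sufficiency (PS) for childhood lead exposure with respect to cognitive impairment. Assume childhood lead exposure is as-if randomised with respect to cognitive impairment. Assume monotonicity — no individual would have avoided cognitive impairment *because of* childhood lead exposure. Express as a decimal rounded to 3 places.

PS ≈ 0.091

p₁ = 0.141, p₀ = 0.0552.
Under exogeneity and monotonicity, PS = (p₁ − p₀) / (1 − p₀).
PS = (0.141 − 0.0552) / (1 − 0.0552) = 0.0858 / 0.9448 ≈ 0.0908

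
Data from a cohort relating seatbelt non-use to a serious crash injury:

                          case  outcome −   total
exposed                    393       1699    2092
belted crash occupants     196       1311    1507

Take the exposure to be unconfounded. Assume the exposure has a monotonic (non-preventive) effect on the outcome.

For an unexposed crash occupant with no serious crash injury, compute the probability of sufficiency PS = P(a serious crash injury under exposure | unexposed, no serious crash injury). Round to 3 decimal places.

p₁ = P(outcome | exposed) = 393/2092 = 0.18786
p₀ = P(outcome | unexposed) = 196/1507 = 0.13006
Under exogeneity and monotonicity, PS = (p₁ − p₀)/(1 − p₀).
PS = (0.18786 − 0.13006) / 0.86994 ≈ 0.0664

PS ≈ 0.066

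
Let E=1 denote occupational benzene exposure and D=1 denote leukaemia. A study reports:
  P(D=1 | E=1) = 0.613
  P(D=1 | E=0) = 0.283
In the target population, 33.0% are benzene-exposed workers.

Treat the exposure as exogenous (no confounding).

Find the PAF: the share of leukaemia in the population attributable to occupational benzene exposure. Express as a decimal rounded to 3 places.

PAF ≈ 0.278

Let p₁ = 0.613, p₀ = 0.283.
Overall risk P(Y=1) = π·p₁ + (1−π)·p₀ = 0.33×0.613 + 0.67×0.283 = 0.3919.
Under exogeneity, PAF = [P(Y=1) − p₀] / P(Y=1).
PAF = (0.3919 − 0.283) / 0.3919 ≈ 0.2779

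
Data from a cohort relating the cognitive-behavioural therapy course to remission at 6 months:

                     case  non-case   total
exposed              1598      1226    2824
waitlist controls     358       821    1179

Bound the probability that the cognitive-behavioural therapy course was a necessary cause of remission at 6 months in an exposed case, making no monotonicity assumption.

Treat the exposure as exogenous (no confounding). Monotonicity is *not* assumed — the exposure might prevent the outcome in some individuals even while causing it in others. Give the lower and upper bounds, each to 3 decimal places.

0.463 ≤ PN ≤ 1.000

p₁ = P(outcome | exposed) = 1598/2824 = 0.56586
p₀ = P(outcome | unexposed) = 358/1179 = 0.30365
Under exogeneity alone the bounds on PN are max{0,(p₁−p₀)/p₁} ≤ PN ≤ min{1,(1−p₀)/p₁}.
  lower = (p₁ − p₀)/p₁ = 0.26222 / 0.56586 ≈ 0.4634
  upper = min{1, (1 − p₀)/p₁} = 0.69635 / 0.56586 ≈ 1.2306 → capped at 1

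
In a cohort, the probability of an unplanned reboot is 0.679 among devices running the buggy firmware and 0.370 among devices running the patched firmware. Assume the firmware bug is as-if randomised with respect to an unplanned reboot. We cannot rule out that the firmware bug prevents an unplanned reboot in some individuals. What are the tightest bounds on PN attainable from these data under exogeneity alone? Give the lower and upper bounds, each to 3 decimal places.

0.455 ≤ PN ≤ 0.928

Let p₁ = 0.679, p₀ = 0.37.
Under exogeneity alone the bounds on PN are max{0,(p₁−p₀)/p₁} ≤ PN ≤ min{1,(1−p₀)/p₁}.
  lower = (p₁ − p₀)/p₁ = 0.309 / 0.679 ≈ 0.4551
  upper = min{1, (1 − p₀)/p₁} = 0.63 / 0.679 ≈ 0.9278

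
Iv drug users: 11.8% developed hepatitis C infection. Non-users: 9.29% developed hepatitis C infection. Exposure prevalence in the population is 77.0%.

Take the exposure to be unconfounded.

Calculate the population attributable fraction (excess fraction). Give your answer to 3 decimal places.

p₁ = 0.118, p₀ = 0.0929.
Overall risk P(Y=1) = π·p₁ + (1−π)·p₀ = 0.77×0.118 + 0.23×0.0929 = 0.11223.
Under exogeneity, PAF = [P(Y=1) − p₀] / P(Y=1).
PAF = (0.11223 − 0.0929) / 0.11223 ≈ 0.1722

PAF ≈ 0.172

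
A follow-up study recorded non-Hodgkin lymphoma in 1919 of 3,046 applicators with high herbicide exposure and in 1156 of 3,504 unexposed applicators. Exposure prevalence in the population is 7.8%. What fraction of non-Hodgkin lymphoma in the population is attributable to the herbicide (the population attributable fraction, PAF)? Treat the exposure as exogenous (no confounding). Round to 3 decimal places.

p₁ = P(outcome | exposed) = 1919/3046 = 0.63001
p₀ = P(outcome | unexposed) = 1156/3504 = 0.32991
Overall risk P(Y=1) = π·p₁ + (1−π)·p₀ = 0.078×0.63001 + 0.922×0.32991 = 0.35332.
Under exogeneity, PAF = [P(Y=1) − p₀] / P(Y=1).
PAF = (0.35332 − 0.32991) / 0.35332 ≈ 0.0663

PAF ≈ 0.066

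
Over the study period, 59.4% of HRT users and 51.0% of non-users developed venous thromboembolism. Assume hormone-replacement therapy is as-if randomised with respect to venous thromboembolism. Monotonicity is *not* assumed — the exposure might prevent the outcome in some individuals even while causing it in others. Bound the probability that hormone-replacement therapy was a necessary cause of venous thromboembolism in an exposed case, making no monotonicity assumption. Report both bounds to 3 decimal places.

0.141 ≤ PN ≤ 0.825

p₁ = 0.594, p₀ = 0.51.
Under exogeneity alone the bounds on PN are max{0,(p₁−p₀)/p₁} ≤ PN ≤ min{1,(1−p₀)/p₁}.
  lower = (p₁ − p₀)/p₁ = 0.084 / 0.594 ≈ 0.1414
  upper = min{1, (1 − p₀)/p₁} = 0.49 / 0.594 ≈ 0.8249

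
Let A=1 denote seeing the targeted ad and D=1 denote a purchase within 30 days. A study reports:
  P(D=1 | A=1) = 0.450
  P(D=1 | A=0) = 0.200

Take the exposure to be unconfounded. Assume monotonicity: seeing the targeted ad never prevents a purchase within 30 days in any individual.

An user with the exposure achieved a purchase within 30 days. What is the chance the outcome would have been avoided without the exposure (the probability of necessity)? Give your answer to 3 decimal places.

PN ≈ 0.556

Let p₁ = 0.45, p₀ = 0.2.
Under exogeneity and monotonicity, PN = (p₁ − p₀) / p₁.
PN = (0.45 − 0.2) / 0.45 = 0.25 / 0.45 ≈ 0.5556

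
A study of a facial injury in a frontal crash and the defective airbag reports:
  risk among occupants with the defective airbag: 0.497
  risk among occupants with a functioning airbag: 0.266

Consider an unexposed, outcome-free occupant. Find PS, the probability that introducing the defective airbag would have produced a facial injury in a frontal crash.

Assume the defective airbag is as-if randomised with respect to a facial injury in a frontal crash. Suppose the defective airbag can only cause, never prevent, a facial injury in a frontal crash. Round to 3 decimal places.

Let p₁ = 0.497, p₀ = 0.266.
Under exogeneity and monotonicity, PS = (p₁ − p₀) / (1 − p₀).
PS = (0.497 − 0.266) / (1 − 0.266) = 0.231 / 0.734 ≈ 0.3147

PS ≈ 0.315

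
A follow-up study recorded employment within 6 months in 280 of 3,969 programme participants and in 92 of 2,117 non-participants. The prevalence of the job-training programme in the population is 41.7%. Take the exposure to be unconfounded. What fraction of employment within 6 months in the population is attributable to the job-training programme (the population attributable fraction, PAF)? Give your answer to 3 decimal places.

p₁ = P(outcome | exposed) = 280/3969 = 0.070547
p₀ = P(outcome | unexposed) = 92/2117 = 0.043458
Overall risk P(Y=1) = π·p₁ + (1−π)·p₀ = 0.417×0.070547 + 0.583×0.043458 = 0.054754.
Under exogeneity, PAF = [P(Y=1) − p₀] / P(Y=1).
PAF = (0.054754 − 0.043458) / 0.054754 ≈ 0.2063

PAF ≈ 0.206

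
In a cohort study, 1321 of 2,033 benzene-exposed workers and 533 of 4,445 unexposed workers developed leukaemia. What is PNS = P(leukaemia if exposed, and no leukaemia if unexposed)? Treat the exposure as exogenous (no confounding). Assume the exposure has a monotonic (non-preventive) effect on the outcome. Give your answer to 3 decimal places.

PNS ≈ 0.530

p₁ = P(outcome | exposed) = 1321/2033 = 0.64978
p₀ = P(outcome | unexposed) = 533/4445 = 0.11991
Under exogeneity and monotonicity, PNS = p₁ − p₀.
PNS = 0.64978 − 0.11991 = 0.52987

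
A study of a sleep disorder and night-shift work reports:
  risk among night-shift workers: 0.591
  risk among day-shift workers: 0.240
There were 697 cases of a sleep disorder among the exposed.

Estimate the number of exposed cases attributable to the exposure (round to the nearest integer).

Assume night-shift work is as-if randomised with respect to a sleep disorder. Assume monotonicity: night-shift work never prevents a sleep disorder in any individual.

about 414 cases

Let p₁ = 0.591, p₀ = 0.24.
PN = (p₁ − p₀)/p₁ = (0.591 − 0.24) / 0.591 ≈ 0.59391.
Attributable cases ≈ PN × (exposed cases) = 0.59391 × 697 ≈ 413.95.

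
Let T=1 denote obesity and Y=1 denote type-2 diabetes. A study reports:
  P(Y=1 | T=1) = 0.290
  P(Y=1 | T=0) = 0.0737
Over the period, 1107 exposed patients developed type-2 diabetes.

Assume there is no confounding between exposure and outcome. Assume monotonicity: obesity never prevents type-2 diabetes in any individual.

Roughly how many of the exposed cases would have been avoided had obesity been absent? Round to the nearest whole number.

Let p₁ = 0.29, p₀ = 0.0737.
PN = (p₁ − p₀)/p₁ = (0.29 − 0.0737) / 0.29 ≈ 0.74586.
Attributable cases ≈ PN × (exposed cases) = 0.74586 × 1107 ≈ 825.67.

about 826 cases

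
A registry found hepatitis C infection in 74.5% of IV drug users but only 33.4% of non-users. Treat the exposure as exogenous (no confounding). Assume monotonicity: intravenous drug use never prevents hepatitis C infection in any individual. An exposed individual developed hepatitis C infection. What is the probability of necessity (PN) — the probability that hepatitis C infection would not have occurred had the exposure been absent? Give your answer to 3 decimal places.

p₁ = 0.745, p₀ = 0.334.
Under exogeneity and monotonicity, PN = (p₁ − p₀) / p₁.
PN = (0.745 − 0.334) / 0.745 = 0.411 / 0.745 ≈ 0.5517

PN ≈ 0.552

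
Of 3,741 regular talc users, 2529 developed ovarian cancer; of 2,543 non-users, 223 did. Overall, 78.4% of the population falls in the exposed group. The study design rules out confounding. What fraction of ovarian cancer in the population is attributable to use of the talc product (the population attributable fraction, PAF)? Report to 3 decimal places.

PAF ≈ 0.840

p₁ = P(outcome | exposed) = 2529/3741 = 0.67602
p₀ = P(outcome | unexposed) = 223/2543 = 0.087692
Overall risk P(Y=1) = π·p₁ + (1−π)·p₀ = 0.784×0.67602 + 0.216×0.087692 = 0.54894.
Under exogeneity, PAF = [P(Y=1) − p₀] / P(Y=1).
PAF = (0.54894 − 0.087692) / 0.54894 ≈ 0.8403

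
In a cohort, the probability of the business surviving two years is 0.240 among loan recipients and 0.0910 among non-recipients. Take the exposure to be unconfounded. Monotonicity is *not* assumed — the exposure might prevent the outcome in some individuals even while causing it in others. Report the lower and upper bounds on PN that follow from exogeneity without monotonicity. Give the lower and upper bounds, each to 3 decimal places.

Let p₁ = 0.24, p₀ = 0.091.
Under exogeneity alone the bounds on PN are max{0,(p₁−p₀)/p₁} ≤ PN ≤ min{1,(1−p₀)/p₁}.
  lower = (p₁ − p₀)/p₁ = 0.149 / 0.24 ≈ 0.6208
  upper = min{1, (1 − p₀)/p₁} = 0.909 / 0.24 ≈ 3.7875 → capped at 1

0.621 ≤ PN ≤ 1.000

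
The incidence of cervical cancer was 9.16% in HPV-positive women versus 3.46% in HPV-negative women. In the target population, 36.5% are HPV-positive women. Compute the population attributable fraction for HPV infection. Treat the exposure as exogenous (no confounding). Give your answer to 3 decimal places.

p₁ = 0.0916, p₀ = 0.0346.
Overall risk P(Y=1) = π·p₁ + (1−π)·p₀ = 0.365×0.0916 + 0.635×0.0346 = 0.055405.
Under exogeneity, PAF = [P(Y=1) − p₀] / P(Y=1).
PAF = (0.055405 − 0.0346) / 0.055405 ≈ 0.3755

PAF ≈ 0.376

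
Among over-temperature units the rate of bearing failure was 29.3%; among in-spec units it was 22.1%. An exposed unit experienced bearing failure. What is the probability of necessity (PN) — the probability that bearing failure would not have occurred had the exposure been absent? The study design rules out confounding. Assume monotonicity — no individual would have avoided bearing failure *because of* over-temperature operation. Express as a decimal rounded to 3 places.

p₁ = 0.293, p₀ = 0.221.
Under exogeneity and monotonicity, PN = (p₁ − p₀) / p₁.
PN = (0.293 − 0.221) / 0.293 = 0.072 / 0.293 ≈ 0.2457

PN ≈ 0.246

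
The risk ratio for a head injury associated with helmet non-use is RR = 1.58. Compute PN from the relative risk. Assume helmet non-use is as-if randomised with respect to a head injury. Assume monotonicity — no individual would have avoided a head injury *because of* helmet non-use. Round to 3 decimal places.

PN ≈ 0.367

Under exogeneity and monotonicity, PN = (RR − 1) / RR = 1 − 1/RR.
PN = (1.58 − 1) / 1.58 = 0.58 / 1.58 ≈ 0.3671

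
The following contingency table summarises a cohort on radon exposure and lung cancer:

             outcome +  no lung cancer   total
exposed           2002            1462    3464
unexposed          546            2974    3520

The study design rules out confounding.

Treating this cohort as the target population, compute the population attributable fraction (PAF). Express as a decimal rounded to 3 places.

PAF ≈ 0.575

p₁ = P(outcome | exposed) = 2002/3464 = 0.57794
p₀ = P(outcome | unexposed) = 546/3520 = 0.15511
Exposure prevalence π = 3464/6984 = 0.49599; overall risk P(Y=1) = 0.36483.
Under exogeneity, PAF = [P(Y=1) − p₀]/P(Y=1).
PAF = (0.36483 − 0.15511) / 0.36483 ≈ 0.5748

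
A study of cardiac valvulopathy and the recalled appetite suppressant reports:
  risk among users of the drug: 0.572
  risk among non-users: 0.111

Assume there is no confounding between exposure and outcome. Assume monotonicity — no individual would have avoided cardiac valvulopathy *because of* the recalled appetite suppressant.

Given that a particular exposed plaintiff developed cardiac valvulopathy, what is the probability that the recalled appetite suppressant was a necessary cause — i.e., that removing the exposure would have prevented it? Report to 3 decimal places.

PN ≈ 0.806

Let p₁ = 0.572, p₀ = 0.111.
Under exogeneity and monotonicity, PN = (p₁ − p₀) / p₁.
PN = (0.572 − 0.111) / 0.572 = 0.461 / 0.572 ≈ 0.8059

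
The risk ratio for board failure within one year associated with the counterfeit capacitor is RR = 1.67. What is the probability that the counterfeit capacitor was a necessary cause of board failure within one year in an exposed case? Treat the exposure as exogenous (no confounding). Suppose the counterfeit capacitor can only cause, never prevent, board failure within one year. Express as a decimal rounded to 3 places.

PN ≈ 0.401

Under exogeneity and monotonicity, PN = (RR − 1) / RR = 1 − 1/RR.
PN = (1.67 − 1) / 1.67 = 0.67 / 1.67 ≈ 0.4012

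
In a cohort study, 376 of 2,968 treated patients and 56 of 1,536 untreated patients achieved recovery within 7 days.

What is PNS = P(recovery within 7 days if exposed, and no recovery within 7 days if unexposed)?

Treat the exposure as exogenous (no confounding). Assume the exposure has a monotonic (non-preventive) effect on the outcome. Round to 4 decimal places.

p₁ = P(outcome | exposed) = 376/2968 = 0.12668
p₀ = P(outcome | unexposed) = 56/1536 = 0.036458
Under exogeneity and monotonicity, PNS = p₁ − p₀.
PNS = 0.12668 − 0.036458 = 0.090226

PNS ≈ 0.0902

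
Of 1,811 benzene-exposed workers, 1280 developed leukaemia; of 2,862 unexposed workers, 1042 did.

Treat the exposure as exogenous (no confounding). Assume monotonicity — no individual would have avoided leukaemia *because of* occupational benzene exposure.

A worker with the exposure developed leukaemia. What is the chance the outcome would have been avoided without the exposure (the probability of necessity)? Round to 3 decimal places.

PN ≈ 0.485

p₁ = P(outcome | exposed) = 1280/1811 = 0.70679
p₀ = P(outcome | unexposed) = 1042/2862 = 0.36408
Under exogeneity and monotonicity, PN = (p₁ − p₀) / p₁.
PN = (0.70679 − 0.36408) / 0.70679 = 0.34271 / 0.70679 ≈ 0.4849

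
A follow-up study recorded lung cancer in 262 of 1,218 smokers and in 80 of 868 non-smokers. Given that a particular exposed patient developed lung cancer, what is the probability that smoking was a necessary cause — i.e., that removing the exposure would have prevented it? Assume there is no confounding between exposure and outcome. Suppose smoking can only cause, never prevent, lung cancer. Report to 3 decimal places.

p₁ = P(outcome | exposed) = 262/1218 = 0.21511
p₀ = P(outcome | unexposed) = 80/868 = 0.092166
Under exogeneity and monotonicity, PN = (p₁ − p₀) / p₁.
PN = (0.21511 − 0.092166) / 0.21511 = 0.12294 / 0.21511 ≈ 0.5715

PN ≈ 0.572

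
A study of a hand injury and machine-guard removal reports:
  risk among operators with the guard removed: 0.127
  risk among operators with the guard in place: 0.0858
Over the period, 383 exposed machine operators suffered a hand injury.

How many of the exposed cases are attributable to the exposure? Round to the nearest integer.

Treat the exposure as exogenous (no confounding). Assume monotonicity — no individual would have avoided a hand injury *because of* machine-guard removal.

Let p₁ = 0.127, p₀ = 0.0858.
PN = (p₁ − p₀)/p₁ = (0.127 − 0.0858) / 0.127 ≈ 0.32441.
Attributable cases ≈ PN × (exposed cases) = 0.32441 × 383 ≈ 124.25.

about 124 cases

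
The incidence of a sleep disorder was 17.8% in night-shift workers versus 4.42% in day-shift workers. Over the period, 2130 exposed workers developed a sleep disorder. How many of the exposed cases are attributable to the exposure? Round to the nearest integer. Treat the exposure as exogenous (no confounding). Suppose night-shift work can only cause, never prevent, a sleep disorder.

p₁ = 0.178, p₀ = 0.0442.
PN = (p₁ − p₀)/p₁ = (0.178 − 0.0442) / 0.178 ≈ 0.75169.
Attributable cases ≈ PN × (exposed cases) = 0.75169 × 2130 ≈ 1601.09.

about 1601 cases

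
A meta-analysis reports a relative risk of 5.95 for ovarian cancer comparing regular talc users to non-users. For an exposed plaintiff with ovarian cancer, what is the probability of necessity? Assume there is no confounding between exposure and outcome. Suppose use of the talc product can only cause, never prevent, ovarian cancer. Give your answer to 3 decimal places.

PN ≈ 0.832

Under exogeneity and monotonicity, PN = (RR − 1) / RR = 1 − 1/RR.
PN = (5.95 − 1) / 5.95 = 4.95 / 5.95 ≈ 0.8319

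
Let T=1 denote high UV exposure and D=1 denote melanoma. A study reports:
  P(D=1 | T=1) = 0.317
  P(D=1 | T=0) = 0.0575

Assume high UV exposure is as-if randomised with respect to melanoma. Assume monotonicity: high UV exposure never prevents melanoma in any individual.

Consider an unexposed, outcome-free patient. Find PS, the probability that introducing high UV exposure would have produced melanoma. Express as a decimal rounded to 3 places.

Let p₁ = 0.317, p₀ = 0.0575.
Under exogeneity and monotonicity, PS = (p₁ − p₀) / (1 − p₀).
PS = (0.317 − 0.0575) / (1 − 0.0575) = 0.2595 / 0.9425 ≈ 0.2753

PS ≈ 0.275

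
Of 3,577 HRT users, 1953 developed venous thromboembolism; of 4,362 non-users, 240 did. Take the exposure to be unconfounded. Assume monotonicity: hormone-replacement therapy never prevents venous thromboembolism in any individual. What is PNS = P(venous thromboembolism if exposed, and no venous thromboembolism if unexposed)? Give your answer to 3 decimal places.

p₁ = P(outcome | exposed) = 1953/3577 = 0.54599
p₀ = P(outcome | unexposed) = 240/4362 = 0.055021
Under exogeneity and monotonicity, PNS = p₁ − p₀.
PNS = 0.54599 − 0.055021 = 0.49097

PNS ≈ 0.491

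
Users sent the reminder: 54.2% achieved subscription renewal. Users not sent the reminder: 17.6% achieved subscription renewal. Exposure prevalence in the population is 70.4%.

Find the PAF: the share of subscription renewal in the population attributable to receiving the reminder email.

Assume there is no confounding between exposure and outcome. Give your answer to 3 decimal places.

PAF ≈ 0.594

p₁ = 0.542, p₀ = 0.176.
Overall risk P(Y=1) = π·p₁ + (1−π)·p₀ = 0.704×0.542 + 0.296×0.176 = 0.43366.
Under exogeneity, PAF = [P(Y=1) − p₀] / P(Y=1).
PAF = (0.43366 − 0.176) / 0.43366 ≈ 0.5942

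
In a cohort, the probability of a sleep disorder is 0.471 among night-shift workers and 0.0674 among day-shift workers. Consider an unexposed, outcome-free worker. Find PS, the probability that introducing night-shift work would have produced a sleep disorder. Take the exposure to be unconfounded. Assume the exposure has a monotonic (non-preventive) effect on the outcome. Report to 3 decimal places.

Let p₁ = 0.471, p₀ = 0.0674.
Under exogeneity and monotonicity, PS = (p₁ − p₀) / (1 − p₀).
PS = (0.471 − 0.0674) / (1 − 0.0674) = 0.4036 / 0.9326 ≈ 0.4328

PS ≈ 0.433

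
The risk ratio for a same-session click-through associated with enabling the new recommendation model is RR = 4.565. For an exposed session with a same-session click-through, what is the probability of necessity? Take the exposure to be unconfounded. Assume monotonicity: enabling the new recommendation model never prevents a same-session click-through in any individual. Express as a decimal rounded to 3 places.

PN ≈ 0.781

Under exogeneity and monotonicity, PN = (RR − 1) / RR = 1 − 1/RR.
PN = (4.565 − 1) / 4.565 = 3.565 / 4.565 ≈ 0.7809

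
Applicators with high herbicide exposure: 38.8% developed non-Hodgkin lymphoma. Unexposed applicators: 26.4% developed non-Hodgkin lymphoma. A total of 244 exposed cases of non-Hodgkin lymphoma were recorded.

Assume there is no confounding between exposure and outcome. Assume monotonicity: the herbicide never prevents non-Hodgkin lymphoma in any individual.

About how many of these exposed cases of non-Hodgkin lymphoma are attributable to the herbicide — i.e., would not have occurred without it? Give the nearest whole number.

about 78 cases

p₁ = 0.388, p₀ = 0.264.
PN = (p₁ − p₀)/p₁ = (0.388 − 0.264) / 0.388 ≈ 0.31959.
Attributable cases ≈ PN × (exposed cases) = 0.31959 × 244 ≈ 77.98.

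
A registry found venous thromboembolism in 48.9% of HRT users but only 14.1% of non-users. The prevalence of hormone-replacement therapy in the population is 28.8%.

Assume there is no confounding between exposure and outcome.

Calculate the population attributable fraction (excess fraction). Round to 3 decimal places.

PAF ≈ 0.415

p₁ = 0.489, p₀ = 0.141.
Overall risk P(Y=1) = π·p₁ + (1−π)·p₀ = 0.288×0.489 + 0.712×0.141 = 0.24122.
Under exogeneity, PAF = [P(Y=1) − p₀] / P(Y=1).
PAF = (0.24122 − 0.141) / 0.24122 ≈ 0.4155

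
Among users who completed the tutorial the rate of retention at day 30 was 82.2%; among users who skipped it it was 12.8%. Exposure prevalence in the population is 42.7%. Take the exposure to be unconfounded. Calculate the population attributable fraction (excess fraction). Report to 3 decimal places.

PAF ≈ 0.698

p₁ = 0.822, p₀ = 0.128.
Overall risk P(Y=1) = π·p₁ + (1−π)·p₀ = 0.427×0.822 + 0.573×0.128 = 0.42434.
Under exogeneity, PAF = [P(Y=1) − p₀] / P(Y=1).
PAF = (0.42434 − 0.128) / 0.42434 ≈ 0.6984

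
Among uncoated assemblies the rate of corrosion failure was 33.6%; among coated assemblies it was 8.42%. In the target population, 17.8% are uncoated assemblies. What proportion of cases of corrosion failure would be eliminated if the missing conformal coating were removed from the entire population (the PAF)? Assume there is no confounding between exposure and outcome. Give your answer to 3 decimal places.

p₁ = 0.336, p₀ = 0.0842.
Overall risk P(Y=1) = π·p₁ + (1−π)·p₀ = 0.178×0.336 + 0.822×0.0842 = 0.12902.
Under exogeneity, PAF = [P(Y=1) − p₀] / P(Y=1).
PAF = (0.12902 − 0.0842) / 0.12902 ≈ 0.3474

PAF ≈ 0.347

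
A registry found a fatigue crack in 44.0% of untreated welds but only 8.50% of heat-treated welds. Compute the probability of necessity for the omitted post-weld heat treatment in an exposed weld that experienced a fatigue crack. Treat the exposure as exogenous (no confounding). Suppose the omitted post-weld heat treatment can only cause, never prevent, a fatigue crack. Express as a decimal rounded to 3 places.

PN ≈ 0.807

p₁ = 0.44, p₀ = 0.085.
Under exogeneity and monotonicity, PN = (p₁ − p₀) / p₁.
PN = (0.44 − 0.085) / 0.44 = 0.355 / 0.44 ≈ 0.8068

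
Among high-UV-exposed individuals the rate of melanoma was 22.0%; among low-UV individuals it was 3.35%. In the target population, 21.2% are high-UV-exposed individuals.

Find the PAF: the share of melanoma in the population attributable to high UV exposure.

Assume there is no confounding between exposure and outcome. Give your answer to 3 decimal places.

PAF ≈ 0.541

p₁ = 0.22, p₀ = 0.0335.
Overall risk P(Y=1) = π·p₁ + (1−π)·p₀ = 0.212×0.22 + 0.788×0.0335 = 0.073038.
Under exogeneity, PAF = [P(Y=1) − p₀] / P(Y=1).
PAF = (0.073038 − 0.0335) / 0.073038 ≈ 0.5413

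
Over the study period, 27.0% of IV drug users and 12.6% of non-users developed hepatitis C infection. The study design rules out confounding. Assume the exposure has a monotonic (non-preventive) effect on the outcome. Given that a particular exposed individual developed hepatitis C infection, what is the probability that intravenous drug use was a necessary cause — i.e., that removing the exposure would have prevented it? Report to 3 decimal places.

p₁ = 0.27, p₀ = 0.126.
Under exogeneity and monotonicity, PN = (p₁ − p₀) / p₁.
PN = (0.27 − 0.126) / 0.27 = 0.144 / 0.27 ≈ 0.5333

PN ≈ 0.533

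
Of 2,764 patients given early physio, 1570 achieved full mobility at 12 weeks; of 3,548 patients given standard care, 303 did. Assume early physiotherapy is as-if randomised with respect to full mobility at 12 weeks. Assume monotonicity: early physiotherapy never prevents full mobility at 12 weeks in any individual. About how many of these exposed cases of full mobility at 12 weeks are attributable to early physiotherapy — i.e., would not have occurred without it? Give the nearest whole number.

about 1334 cases

p₁ = P(outcome | exposed) = 1570/2764 = 0.56802
p₀ = P(outcome | unexposed) = 303/3548 = 0.0854
PN = (p₁ − p₀)/p₁ = (0.56802 − 0.0854) / 0.56802 ≈ 0.84965.
Attributable cases ≈ PN × (exposed cases) = 0.84965 × 1570 ≈ 1333.95.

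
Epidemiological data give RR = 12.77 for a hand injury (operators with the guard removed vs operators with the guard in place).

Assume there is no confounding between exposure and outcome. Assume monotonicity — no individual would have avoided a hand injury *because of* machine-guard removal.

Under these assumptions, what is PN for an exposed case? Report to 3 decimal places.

PN ≈ 0.922

Under exogeneity and monotonicity, PN = (RR − 1) / RR = 1 − 1/RR.
PN = (12.77 − 1) / 12.77 = 11.77 / 12.77 ≈ 0.9217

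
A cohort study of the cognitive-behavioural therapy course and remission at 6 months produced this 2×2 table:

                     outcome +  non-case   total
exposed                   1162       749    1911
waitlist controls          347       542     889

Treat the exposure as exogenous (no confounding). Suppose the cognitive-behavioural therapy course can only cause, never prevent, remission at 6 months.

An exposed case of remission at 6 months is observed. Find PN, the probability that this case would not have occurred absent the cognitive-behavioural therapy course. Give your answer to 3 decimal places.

PN ≈ 0.358

p₁ = P(outcome | exposed) = 1162/1911 = 0.60806
p₀ = P(outcome | unexposed) = 347/889 = 0.39033
Under exogeneity and monotonicity, PN = (p₁ − p₀)/p₁.
PN = (0.60806 − 0.39033) / 0.60806 ≈ 0.3581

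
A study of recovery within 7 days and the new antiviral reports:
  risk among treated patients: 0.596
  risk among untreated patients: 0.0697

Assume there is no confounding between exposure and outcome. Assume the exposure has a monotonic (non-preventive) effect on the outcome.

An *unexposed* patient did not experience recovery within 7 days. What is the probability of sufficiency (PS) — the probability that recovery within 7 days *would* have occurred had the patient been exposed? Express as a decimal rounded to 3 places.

Let p₁ = 0.596, p₀ = 0.0697.
Under exogeneity and monotonicity, PS = (p₁ − p₀) / (1 − p₀).
PS = (0.596 − 0.0697) / (1 − 0.0697) = 0.5263 / 0.9303 ≈ 0.5657

PS ≈ 0.566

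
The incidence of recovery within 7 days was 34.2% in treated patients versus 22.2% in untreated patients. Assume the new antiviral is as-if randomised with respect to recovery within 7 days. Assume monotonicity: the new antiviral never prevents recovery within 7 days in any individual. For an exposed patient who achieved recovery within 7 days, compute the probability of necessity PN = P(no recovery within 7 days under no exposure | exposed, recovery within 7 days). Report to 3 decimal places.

PN ≈ 0.351

p₁ = 0.342, p₀ = 0.222.
Under exogeneity and monotonicity, PN = (p₁ − p₀) / p₁.
PN = (0.342 − 0.222) / 0.342 = 0.12 / 0.342 ≈ 0.3509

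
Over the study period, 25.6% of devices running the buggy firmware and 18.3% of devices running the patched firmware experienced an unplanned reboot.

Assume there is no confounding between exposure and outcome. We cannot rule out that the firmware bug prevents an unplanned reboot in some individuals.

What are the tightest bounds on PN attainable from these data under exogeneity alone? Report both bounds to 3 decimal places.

0.285 ≤ PN ≤ 1.000

p₁ = 0.256, p₀ = 0.183.
Under exogeneity alone the bounds on PN are max{0,(p₁−p₀)/p₁} ≤ PN ≤ min{1,(1−p₀)/p₁}.
  lower = (p₁ − p₀)/p₁ = 0.073 / 0.256 ≈ 0.2852
  upper = min{1, (1 − p₀)/p₁} = 0.817 / 0.256 ≈ 3.1914 → capped at 1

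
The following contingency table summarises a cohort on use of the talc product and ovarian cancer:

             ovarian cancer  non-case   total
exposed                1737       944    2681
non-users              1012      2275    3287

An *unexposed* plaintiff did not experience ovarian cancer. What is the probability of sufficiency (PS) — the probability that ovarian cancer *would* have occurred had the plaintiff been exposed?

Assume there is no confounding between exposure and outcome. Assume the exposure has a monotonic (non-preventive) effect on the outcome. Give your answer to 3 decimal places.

PS ≈ 0.491

p₁ = P(outcome | exposed) = 1737/2681 = 0.64789
p₀ = P(outcome | unexposed) = 1012/3287 = 0.30788
Under exogeneity and monotonicity, PS = (p₁ − p₀) / (1 − p₀).
PS = (0.64789 − 0.30788) / (1 − 0.30788) = 0.34001 / 0.69212 ≈ 0.4913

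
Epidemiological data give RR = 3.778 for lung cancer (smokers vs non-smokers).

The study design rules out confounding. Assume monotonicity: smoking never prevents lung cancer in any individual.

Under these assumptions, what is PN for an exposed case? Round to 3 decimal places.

PN ≈ 0.735

Under exogeneity and monotonicity, PN = (RR − 1) / RR = 1 − 1/RR.
PN = (3.778 − 1) / 3.778 = 2.778 / 3.778 ≈ 0.7353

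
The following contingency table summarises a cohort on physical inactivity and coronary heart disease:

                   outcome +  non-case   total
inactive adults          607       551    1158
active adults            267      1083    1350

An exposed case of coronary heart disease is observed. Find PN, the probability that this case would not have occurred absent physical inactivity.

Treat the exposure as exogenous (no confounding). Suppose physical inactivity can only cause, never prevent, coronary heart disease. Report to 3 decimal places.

PN ≈ 0.623

p₁ = P(outcome | exposed) = 607/1158 = 0.52418
p₀ = P(outcome | unexposed) = 267/1350 = 0.19778
Under exogeneity and monotonicity, PN = (p₁ − p₀)/p₁.
PN = (0.52418 − 0.19778) / 0.52418 ≈ 0.6227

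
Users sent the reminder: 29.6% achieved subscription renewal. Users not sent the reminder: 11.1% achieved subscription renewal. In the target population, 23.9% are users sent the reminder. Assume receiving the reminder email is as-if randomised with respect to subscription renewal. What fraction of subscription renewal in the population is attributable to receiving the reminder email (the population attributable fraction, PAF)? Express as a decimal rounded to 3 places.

PAF ≈ 0.285

p₁ = 0.296, p₀ = 0.111.
Overall risk P(Y=1) = π·p₁ + (1−π)·p₀ = 0.239×0.296 + 0.761×0.111 = 0.15521.
Under exogeneity, PAF = [P(Y=1) − p₀] / P(Y=1).
PAF = (0.15521 − 0.111) / 0.15521 ≈ 0.2849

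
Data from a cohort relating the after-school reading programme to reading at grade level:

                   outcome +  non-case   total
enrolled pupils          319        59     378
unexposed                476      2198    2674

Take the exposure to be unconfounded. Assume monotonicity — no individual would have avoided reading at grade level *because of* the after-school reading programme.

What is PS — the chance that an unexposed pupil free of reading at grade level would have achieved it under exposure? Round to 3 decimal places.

PS ≈ 0.810

p₁ = P(outcome | exposed) = 319/378 = 0.84392
p₀ = P(outcome | unexposed) = 476/2674 = 0.17801
Under exogeneity and monotonicity, PS = (p₁ − p₀) / (1 − p₀).
PS = (0.84392 − 0.17801) / (1 − 0.17801) = 0.6659 / 0.82199 ≈ 0.8101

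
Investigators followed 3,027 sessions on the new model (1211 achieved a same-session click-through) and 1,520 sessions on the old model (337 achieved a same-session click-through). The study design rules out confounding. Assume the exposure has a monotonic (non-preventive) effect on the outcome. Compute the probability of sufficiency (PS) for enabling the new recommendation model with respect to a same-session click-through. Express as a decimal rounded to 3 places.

p₁ = P(outcome | exposed) = 1211/3027 = 0.40007
p₀ = P(outcome | unexposed) = 337/1520 = 0.22171
Under exogeneity and monotonicity, PS = (p₁ − p₀) / (1 − p₀).
PS = (0.40007 − 0.22171) / (1 − 0.22171) = 0.17836 / 0.77829 ≈ 0.2292

PS ≈ 0.229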